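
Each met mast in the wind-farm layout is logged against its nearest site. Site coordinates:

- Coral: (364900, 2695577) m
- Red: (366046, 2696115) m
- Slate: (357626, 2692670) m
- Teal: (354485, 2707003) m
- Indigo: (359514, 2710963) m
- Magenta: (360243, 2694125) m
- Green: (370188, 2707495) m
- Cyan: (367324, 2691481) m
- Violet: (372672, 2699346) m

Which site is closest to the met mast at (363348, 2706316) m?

Indigo

Squared distances to each site:
Coral: 117734825.000; Red: 111339605.000; Slate: 218954600.000; Teal: 79024738.000; Indigo: 36294165.000; Magenta: 158261506.000; Green: 48175641.000; Cyan: 235885801.000; Violet: 135517876.000.
Minimum at Indigo.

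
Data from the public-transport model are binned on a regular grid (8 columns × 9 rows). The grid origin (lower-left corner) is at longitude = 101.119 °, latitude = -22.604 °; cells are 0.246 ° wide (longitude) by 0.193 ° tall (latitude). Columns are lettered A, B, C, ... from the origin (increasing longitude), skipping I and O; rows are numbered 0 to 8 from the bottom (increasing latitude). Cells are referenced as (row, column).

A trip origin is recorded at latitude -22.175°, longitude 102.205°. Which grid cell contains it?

(2, E)

Column index: ⌊(102.205 − 101.119) / 0.246⌋ = ⌊4.415⌋ = 4 → column E
Row offset from origin: ⌊(-22.175 − -22.604) / 0.193⌋ = ⌊2.223⌋ = 2 → row 2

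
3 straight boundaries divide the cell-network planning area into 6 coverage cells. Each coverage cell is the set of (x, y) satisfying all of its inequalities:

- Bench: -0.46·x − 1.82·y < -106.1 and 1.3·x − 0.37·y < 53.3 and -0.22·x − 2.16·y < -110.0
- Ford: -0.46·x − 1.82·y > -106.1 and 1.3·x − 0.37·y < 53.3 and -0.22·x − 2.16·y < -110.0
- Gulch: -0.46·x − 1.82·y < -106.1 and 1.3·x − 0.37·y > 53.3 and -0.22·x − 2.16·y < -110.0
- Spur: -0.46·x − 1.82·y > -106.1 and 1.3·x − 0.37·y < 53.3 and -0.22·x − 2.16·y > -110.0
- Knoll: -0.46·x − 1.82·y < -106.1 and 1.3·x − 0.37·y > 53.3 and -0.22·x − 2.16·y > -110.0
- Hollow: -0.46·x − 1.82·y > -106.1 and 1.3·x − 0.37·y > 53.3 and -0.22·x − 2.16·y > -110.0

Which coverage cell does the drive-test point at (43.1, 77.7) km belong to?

Bench

-0.46·43.1 − 1.82·77.7 = -161.240, which is < -106.1
1.3·43.1 − 0.37·77.7 = 27.281, which is < 53.3
-0.22·43.1 − 2.16·77.7 = -177.314, which is < -110.0
This sign pattern matches Bench.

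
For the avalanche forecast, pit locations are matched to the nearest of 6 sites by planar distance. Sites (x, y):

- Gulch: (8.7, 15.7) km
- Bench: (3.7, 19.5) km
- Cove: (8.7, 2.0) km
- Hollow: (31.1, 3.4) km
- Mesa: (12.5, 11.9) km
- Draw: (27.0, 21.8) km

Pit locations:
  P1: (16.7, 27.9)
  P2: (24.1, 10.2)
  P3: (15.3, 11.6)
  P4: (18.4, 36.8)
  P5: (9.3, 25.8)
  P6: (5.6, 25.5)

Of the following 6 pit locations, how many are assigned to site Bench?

2

P1 → Draw
P2 → Hollow
P3 → Mesa
P4 → Draw
P5 → Bench
P6 → Bench
2 of the 6 go to Bench.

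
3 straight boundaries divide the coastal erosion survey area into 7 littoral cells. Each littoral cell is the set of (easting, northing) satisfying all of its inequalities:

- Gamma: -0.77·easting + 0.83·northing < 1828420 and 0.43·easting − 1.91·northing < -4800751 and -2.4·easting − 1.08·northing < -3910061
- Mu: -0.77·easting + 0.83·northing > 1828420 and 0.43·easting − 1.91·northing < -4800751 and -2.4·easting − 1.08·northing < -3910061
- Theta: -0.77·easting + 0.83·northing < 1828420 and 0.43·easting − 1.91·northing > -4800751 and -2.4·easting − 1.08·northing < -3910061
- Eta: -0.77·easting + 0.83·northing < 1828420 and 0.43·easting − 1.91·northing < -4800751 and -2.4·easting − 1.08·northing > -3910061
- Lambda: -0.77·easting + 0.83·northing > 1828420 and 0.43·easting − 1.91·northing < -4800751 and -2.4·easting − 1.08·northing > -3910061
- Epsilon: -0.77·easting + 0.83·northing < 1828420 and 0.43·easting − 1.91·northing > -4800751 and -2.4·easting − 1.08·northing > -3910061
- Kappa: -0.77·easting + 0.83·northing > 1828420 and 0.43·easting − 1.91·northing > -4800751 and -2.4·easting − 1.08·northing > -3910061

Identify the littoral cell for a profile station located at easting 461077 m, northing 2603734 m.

Theta

-0.77·461077 + 0.83·2603734 = 1806069.930, which is < 1828420
0.43·461077 − 1.91·2603734 = -4774868.830, which is > -4800751
-2.4·461077 − 1.08·2603734 = -3918617.520, which is < -3910061
This sign pattern matches Theta.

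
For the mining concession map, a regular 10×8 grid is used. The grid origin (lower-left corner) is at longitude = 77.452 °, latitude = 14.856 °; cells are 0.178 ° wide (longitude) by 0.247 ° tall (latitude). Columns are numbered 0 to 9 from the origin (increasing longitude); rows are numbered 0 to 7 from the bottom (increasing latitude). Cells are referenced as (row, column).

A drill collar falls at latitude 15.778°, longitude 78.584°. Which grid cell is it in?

(3, 6)

Column index: ⌊(78.584 − 77.452) / 0.178⌋ = ⌊6.360⌋ = 6
Row offset from origin: ⌊(15.778 − 14.856) / 0.247⌋ = ⌊3.733⌋ = 3 → row 3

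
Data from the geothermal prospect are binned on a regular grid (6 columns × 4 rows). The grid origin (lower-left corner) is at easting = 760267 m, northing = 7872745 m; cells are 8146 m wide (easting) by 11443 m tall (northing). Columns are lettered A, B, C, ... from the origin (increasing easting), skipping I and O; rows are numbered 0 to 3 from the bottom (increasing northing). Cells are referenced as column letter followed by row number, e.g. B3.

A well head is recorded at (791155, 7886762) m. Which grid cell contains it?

D1

Column index: ⌊(791155 − 760267) / 8146⌋ = ⌊3.792⌋ = 3 → column D
Row offset from origin: ⌊(7886762 − 7872745) / 11443⌋ = ⌊1.225⌋ = 1 → row 1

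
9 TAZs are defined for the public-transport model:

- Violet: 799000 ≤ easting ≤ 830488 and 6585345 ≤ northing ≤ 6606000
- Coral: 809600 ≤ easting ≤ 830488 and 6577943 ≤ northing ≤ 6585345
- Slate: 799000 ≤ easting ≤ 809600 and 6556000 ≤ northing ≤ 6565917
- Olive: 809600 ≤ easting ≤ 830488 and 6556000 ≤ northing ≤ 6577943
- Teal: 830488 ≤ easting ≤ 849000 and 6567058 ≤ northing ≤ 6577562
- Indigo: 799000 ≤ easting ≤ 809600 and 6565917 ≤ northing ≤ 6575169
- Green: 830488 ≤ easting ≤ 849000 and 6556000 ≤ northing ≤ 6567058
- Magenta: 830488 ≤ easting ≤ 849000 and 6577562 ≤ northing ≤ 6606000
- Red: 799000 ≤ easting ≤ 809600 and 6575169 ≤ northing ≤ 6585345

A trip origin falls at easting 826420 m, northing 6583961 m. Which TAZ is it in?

The point has easting = 826420 and northing = 6583961.
Only Coral satisfies 809600 ≤ easting ≤ 830488 and 6577943 ≤ northing ≤ 6585345.

Coral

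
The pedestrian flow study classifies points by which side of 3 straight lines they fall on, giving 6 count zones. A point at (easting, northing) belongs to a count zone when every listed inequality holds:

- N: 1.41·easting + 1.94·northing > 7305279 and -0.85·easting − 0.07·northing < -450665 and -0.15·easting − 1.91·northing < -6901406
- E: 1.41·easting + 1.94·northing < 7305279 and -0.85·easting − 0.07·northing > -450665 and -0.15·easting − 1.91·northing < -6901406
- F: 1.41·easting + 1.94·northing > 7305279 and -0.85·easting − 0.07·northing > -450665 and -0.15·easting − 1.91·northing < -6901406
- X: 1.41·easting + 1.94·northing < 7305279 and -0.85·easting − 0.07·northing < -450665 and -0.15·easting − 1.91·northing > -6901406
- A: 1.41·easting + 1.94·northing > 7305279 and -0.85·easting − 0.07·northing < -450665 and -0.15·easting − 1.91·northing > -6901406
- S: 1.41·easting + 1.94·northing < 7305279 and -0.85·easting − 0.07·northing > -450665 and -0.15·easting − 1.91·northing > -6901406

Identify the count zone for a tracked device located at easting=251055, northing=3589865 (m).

1.41·251055 + 1.94·3589865 = 7318325.650, which is > 7305279
-0.85·251055 − 0.07·3589865 = -464687.300, which is < -450665
-0.15·251055 − 1.91·3589865 = -6894300.400, which is > -6901406
This sign pattern matches A.

A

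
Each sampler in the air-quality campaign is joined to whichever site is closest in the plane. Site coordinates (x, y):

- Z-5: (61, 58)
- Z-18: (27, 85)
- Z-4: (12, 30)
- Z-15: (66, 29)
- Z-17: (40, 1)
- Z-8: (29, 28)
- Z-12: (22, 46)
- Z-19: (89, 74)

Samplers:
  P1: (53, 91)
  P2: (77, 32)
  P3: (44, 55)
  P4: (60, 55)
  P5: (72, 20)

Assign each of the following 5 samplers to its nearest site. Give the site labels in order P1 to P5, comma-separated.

Z-18, Z-15, Z-5, Z-5, Z-15

P1 → Z-18 (d²=712.00)
P2 → Z-15 (d²=130.00)
P3 → Z-5 (d²=298.00)
P4 → Z-5 (d²=10.00)
P5 → Z-15 (d²=117.00)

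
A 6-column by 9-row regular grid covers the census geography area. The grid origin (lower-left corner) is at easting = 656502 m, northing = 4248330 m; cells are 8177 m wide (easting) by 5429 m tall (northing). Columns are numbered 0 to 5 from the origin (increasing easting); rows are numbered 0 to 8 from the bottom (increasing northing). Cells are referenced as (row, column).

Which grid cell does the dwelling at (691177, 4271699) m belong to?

Column index: ⌊(691177 − 656502) / 8177⌋ = ⌊4.241⌋ = 4
Row offset from origin: ⌊(4271699 − 4248330) / 5429⌋ = ⌊4.304⌋ = 4 → row 4

(4, 4)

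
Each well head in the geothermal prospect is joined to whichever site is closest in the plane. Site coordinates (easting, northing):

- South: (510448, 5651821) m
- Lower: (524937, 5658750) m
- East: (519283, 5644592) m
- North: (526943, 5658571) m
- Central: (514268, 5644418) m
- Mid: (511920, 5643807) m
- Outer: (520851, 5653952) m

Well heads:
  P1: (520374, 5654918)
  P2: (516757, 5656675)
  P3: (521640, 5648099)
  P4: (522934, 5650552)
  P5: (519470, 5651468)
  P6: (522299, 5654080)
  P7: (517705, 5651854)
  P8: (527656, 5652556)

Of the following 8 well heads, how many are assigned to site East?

1

P1 → Outer
P2 → Outer
P3 → East
P4 → Outer
P5 → Outer
P6 → Outer
P7 → Outer
P8 → North
1 of the 8 goes to East.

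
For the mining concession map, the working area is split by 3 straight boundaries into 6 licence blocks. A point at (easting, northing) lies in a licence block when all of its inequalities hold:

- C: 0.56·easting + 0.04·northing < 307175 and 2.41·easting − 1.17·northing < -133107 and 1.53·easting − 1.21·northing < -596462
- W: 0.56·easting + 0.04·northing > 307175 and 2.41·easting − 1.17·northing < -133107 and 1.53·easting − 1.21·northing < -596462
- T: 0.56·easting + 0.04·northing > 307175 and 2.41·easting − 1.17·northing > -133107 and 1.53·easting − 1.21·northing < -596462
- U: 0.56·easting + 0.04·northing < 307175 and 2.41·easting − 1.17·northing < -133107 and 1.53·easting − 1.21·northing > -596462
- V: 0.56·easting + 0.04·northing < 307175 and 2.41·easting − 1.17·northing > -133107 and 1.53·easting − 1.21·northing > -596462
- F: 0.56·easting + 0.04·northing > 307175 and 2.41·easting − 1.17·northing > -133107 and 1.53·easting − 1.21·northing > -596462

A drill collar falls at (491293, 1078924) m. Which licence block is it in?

F

0.56·491293 + 0.04·1078924 = 318281.040, which is > 307175
2.41·491293 − 1.17·1078924 = -78324.950, which is > -133107
1.53·491293 − 1.21·1078924 = -553819.750, which is > -596462
This sign pattern matches F.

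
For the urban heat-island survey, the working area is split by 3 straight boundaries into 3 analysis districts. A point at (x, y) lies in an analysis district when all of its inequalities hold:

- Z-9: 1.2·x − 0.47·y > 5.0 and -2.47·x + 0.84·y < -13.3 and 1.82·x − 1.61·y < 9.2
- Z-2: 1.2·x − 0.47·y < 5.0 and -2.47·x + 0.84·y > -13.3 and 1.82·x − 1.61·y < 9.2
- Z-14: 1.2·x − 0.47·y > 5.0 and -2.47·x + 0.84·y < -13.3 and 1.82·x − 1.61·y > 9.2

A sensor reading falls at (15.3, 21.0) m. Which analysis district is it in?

Z-9

1.2·15.3 − 0.47·21.0 = 8.490, which is > 5.0
-2.47·15.3 + 0.84·21.0 = -20.151, which is < -13.3
1.82·15.3 − 1.61·21.0 = -5.964, which is < 9.2
This sign pattern matches Z-9.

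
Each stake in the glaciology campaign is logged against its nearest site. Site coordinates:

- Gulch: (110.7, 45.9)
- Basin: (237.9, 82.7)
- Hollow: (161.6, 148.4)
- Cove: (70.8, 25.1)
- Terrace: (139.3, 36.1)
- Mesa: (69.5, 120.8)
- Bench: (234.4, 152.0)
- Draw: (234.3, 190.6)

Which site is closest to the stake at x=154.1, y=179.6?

Squared distances to each site:
Gulch: 19759.250; Basin: 16412.050; Hollow: 1029.690; Cove: 30809.140; Terrace: 20811.290; Mesa: 10614.600; Bench: 7209.850; Draw: 6553.040.
Minimum at Hollow.

Hollow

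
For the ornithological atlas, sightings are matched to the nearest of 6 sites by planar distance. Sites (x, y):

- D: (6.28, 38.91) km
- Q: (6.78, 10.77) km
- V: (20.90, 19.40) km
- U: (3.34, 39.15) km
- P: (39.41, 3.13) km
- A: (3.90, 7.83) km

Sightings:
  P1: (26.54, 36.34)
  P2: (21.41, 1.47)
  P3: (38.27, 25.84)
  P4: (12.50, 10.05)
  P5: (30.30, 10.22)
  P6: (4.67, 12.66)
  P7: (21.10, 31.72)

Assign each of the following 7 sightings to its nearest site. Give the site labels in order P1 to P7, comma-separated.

V, Q, V, Q, P, Q, V

P1 → V (d²=318.77)
P2 → Q (d²=300.53)
P3 → V (d²=343.19)
P4 → Q (d²=33.24)
P5 → P (d²=133.26)
P6 → Q (d²=8.02)
P7 → V (d²=151.82)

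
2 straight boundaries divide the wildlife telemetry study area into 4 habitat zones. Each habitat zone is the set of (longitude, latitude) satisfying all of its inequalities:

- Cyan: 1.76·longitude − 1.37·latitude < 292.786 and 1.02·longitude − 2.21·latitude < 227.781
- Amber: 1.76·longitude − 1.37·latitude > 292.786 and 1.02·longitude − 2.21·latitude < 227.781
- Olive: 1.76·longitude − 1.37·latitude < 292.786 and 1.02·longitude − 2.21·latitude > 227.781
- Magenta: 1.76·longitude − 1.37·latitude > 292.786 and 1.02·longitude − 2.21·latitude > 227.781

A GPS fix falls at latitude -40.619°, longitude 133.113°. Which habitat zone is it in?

Cyan

1.76·133.113 − 1.37·-40.619 = 289.927, which is < 292.786
1.02·133.113 − 2.21·-40.619 = 225.543, which is < 227.781
This sign pattern matches Cyan.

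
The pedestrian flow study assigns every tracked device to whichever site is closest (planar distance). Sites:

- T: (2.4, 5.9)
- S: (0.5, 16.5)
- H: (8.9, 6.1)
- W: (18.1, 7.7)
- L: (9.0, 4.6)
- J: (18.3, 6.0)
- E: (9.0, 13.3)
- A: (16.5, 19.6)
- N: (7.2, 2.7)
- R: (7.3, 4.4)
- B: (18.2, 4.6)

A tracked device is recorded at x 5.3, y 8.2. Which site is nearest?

T

Squared distances to each site:
T: 13.700; S: 91.930; H: 17.370; W: 164.090; L: 26.650; J: 173.840; E: 39.700; A: 255.400; N: 33.860; R: 18.440; B: 179.370.
Minimum at T.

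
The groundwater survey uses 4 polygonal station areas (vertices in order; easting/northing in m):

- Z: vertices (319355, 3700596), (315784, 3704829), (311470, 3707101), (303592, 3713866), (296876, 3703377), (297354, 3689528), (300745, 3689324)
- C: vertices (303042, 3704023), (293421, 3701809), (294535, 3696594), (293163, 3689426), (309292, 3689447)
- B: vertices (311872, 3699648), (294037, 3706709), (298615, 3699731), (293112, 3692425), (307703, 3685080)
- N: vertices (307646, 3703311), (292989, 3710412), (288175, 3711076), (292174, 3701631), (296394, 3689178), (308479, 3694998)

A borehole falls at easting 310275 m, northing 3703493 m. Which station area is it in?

Cast a ray rightward from (310275, 3703493). For each polygon, the edges (by vertex number in listed order) whose endpoints lie on opposite sides of northing = 3703493, where each meets that height, and whether that is right or left of the point:
Z: 1–2 at easting≈316911.1 (right), 4–5 at easting≈296950.3 (left) → 1 crossing.
C: 1–2 at easting≈300738.9 (left), 5–1 at easting≈303269.3 (left) → 0 crossings.
B: 1–2 at easting≈302160.1 (left), 2–3 at easting≈296146.9 (left) → 0 crossings.
N: 1–2 at easting≈307270.3 (left), 3–4 at easting≈291385.6 (left) → 0 crossings.
Only Z has an odd count, so the point is inside Z.

Z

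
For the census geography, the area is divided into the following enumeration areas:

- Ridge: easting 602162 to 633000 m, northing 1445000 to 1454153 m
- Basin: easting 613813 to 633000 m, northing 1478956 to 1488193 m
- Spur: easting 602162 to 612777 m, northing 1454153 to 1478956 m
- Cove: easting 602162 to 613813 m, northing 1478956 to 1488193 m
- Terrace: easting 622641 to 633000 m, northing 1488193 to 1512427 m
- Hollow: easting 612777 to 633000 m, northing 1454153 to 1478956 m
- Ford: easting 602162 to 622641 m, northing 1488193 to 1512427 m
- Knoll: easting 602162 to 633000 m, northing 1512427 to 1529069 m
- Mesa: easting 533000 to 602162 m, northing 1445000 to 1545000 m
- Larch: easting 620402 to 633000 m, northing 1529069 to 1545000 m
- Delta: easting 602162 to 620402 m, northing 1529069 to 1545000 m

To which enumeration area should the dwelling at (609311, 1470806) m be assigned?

The point has easting = 609311 and northing = 1470806.
Only Spur satisfies 602162 ≤ easting ≤ 612777 and 1454153 ≤ northing ≤ 1478956.

Spur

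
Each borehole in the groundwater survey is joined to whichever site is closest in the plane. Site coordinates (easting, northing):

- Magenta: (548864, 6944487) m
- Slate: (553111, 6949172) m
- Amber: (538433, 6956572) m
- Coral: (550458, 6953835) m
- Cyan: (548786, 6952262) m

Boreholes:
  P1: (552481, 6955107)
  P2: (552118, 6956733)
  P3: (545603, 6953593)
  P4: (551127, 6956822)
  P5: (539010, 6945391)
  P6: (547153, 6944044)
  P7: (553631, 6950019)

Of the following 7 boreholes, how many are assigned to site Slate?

P1 → Coral
P2 → Coral
P3 → Cyan
P4 → Coral
P5 → Magenta
P6 → Magenta
P7 → Slate
1 of the 7 goes to Slate.

1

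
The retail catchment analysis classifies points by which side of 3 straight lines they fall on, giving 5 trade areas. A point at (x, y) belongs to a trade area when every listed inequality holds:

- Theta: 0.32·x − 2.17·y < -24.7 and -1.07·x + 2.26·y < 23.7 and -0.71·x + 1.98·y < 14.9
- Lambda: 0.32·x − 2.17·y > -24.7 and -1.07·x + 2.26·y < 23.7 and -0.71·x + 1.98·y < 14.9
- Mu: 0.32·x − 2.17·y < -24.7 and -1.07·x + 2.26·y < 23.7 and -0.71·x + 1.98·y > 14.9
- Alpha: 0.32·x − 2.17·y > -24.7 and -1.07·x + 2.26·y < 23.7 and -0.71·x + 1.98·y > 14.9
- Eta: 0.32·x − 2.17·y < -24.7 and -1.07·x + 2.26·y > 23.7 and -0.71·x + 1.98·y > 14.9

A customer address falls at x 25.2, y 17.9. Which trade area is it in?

Mu

0.32·25.2 − 2.17·17.9 = -30.779, which is < -24.7
-1.07·25.2 + 2.26·17.9 = 13.490, which is < 23.7
-0.71·25.2 + 1.98·17.9 = 17.550, which is > 14.9
This sign pattern matches Mu.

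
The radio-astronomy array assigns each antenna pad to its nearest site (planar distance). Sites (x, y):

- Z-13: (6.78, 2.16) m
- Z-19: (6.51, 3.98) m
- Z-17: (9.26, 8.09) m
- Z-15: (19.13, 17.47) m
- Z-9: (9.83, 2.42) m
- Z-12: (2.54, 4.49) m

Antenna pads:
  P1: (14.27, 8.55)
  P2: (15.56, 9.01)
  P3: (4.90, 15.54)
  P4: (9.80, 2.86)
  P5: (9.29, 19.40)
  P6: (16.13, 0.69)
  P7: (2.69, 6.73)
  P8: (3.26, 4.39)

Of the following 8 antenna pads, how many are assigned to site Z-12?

2

P1 → Z-17
P2 → Z-17
P3 → Z-17
P4 → Z-9
P5 → Z-15
P6 → Z-9
P7 → Z-12
P8 → Z-12
2 of the 8 go to Z-12.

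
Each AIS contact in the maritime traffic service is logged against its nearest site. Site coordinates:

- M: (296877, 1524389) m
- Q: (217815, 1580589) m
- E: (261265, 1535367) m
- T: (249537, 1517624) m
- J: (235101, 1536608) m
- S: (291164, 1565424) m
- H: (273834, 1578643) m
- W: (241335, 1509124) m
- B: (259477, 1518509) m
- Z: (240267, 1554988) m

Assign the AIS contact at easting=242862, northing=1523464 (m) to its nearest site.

T

Squared distances to each site:
M: 2918475850.000; Q: 3890617834.000; E: 480351818.000; T: 78661225.000; J: 232997857.000; S: 4093724804.000; H: 4003986825.000; W: 207967329.000; B: 300610250.000; Z: 1000496601.000.
Minimum at T.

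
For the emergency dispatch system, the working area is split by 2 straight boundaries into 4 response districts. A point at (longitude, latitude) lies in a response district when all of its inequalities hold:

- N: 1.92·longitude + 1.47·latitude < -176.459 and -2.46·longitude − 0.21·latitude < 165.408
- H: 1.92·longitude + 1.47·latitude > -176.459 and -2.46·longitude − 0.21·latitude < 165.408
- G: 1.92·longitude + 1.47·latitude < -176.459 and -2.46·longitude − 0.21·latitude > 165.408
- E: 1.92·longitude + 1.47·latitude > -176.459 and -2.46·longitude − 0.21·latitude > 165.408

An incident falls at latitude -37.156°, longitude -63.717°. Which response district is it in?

N

1.92·-63.717 + 1.47·-37.156 = -176.956, which is < -176.459
-2.46·-63.717 − 0.21·-37.156 = 164.547, which is < 165.408
This sign pattern matches N.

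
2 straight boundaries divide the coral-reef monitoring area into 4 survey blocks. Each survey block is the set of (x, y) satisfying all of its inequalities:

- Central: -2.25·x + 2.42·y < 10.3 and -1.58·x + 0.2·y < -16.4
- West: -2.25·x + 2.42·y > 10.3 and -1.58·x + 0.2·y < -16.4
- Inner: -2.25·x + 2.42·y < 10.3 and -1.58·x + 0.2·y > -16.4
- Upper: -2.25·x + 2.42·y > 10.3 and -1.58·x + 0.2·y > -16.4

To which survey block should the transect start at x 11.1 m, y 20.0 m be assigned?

-2.25·11.1 + 2.42·20.0 = 23.425, which is > 10.3
-1.58·11.1 + 0.2·20.0 = -13.538, which is > -16.4
This sign pattern matches Upper.

Upper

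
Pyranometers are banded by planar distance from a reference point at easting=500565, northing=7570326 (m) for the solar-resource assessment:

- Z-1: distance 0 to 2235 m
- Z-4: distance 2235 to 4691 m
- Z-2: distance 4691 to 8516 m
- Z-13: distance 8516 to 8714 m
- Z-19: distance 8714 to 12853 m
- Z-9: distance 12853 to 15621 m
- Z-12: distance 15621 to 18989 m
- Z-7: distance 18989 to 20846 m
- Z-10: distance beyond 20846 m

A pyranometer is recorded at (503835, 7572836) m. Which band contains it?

Distance = √((503835−500565)² + (7572836−7570326)²) = √(10692900.000 + 6300100.000) = 4122.257 m.
2235 ≤ 4122.257 < 4691 → Z-4.

Z-4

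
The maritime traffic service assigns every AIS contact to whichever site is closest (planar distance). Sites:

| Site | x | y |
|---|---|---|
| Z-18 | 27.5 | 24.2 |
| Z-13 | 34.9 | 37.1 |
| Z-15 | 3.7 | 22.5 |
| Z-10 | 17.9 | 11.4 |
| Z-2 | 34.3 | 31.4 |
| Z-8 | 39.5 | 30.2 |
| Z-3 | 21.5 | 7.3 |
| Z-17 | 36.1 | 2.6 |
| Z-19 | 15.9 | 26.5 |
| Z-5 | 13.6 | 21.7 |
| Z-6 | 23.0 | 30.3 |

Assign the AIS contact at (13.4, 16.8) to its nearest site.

Squared distances to each site:
Z-18: 253.570; Z-13: 874.340; Z-15: 126.580; Z-10: 49.410; Z-2: 649.970; Z-8: 860.770; Z-3: 155.860; Z-17: 716.930; Z-19: 100.340; Z-5: 24.050; Z-6: 274.410.
Minimum at Z-5.

Z-5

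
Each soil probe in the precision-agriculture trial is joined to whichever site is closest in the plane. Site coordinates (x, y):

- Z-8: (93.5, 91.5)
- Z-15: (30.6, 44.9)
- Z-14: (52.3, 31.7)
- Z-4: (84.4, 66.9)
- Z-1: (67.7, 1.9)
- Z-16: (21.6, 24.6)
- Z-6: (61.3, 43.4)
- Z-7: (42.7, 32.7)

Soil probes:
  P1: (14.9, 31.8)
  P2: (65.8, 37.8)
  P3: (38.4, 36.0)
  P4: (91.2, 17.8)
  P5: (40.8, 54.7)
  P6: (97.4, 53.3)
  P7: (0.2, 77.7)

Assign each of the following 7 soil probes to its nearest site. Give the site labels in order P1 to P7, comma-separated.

Z-16, Z-6, Z-7, Z-1, Z-15, Z-4, Z-15

P1 → Z-16 (d²=96.73)
P2 → Z-6 (d²=51.61)
P3 → Z-7 (d²=29.38)
P4 → Z-1 (d²=805.06)
P5 → Z-15 (d²=200.08)
P6 → Z-4 (d²=353.96)
P7 → Z-15 (d²=2000.00)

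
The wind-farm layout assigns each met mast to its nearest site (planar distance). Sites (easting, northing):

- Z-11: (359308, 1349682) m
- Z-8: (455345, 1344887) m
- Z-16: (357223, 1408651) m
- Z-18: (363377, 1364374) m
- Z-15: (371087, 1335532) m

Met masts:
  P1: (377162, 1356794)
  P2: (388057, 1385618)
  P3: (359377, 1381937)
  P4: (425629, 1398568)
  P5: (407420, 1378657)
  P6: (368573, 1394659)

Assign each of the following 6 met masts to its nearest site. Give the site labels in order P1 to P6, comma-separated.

Z-18, Z-18, Z-18, Z-8, Z-18, Z-16

P1 → Z-18 (d²=247482625.00)
P2 → Z-18 (d²=1060409936.00)
P3 → Z-18 (d²=324458969.00)
P4 → Z-8 (d²=3764690417.00)
P5 → Z-18 (d²=2143789938.00)
P6 → Z-16 (d²=324598564.00)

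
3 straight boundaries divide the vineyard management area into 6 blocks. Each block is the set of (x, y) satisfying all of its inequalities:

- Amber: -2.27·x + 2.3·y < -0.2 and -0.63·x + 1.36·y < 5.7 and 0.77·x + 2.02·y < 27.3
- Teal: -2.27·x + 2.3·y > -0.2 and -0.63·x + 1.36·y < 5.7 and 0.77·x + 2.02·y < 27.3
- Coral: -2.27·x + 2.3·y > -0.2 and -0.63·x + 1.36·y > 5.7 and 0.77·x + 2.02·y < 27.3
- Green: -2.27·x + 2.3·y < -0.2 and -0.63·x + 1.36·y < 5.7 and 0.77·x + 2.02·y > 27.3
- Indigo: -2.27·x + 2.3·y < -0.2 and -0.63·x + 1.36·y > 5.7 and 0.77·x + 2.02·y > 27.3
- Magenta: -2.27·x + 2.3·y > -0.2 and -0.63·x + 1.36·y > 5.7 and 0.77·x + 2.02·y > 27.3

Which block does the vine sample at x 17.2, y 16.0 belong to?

Indigo

-2.27·17.2 + 2.3·16.0 = -2.244, which is < -0.2
-0.63·17.2 + 1.36·16.0 = 10.924, which is > 5.7
0.77·17.2 + 2.02·16.0 = 45.564, which is > 27.3
This sign pattern matches Indigo.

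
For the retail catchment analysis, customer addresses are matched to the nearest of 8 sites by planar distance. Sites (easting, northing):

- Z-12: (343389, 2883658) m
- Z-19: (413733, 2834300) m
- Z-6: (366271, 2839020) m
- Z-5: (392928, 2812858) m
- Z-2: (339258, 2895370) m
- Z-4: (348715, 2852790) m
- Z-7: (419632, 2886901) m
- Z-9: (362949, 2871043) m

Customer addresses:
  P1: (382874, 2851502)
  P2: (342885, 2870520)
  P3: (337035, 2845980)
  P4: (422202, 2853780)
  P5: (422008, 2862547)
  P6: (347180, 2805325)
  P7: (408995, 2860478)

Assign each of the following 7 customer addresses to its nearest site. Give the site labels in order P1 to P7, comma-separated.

P1 → Z-6 (d²=431459933.00)
P2 → Z-12 (d²=172861060.00)
P3 → Z-4 (d²=182798500.00)
P4 → Z-19 (d²=451194361.00)
P5 → Z-7 (d²=598762692.00)
P6 → Z-6 (d²=1499819306.00)
P7 → Z-19 (d²=707736328.00)

Z-6, Z-12, Z-4, Z-19, Z-7, Z-6, Z-19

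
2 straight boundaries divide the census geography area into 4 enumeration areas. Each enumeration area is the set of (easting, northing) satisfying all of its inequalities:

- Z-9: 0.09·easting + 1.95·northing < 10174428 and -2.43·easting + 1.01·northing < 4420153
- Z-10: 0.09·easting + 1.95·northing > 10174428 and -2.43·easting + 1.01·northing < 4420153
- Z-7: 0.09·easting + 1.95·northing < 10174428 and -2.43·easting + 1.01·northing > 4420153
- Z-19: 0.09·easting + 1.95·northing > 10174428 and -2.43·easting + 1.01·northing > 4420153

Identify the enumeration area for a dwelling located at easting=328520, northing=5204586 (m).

Z-19

0.09·328520 + 1.95·5204586 = 10178509.500, which is > 10174428
-2.43·328520 + 1.01·5204586 = 4458328.260, which is > 4420153
This sign pattern matches Z-19.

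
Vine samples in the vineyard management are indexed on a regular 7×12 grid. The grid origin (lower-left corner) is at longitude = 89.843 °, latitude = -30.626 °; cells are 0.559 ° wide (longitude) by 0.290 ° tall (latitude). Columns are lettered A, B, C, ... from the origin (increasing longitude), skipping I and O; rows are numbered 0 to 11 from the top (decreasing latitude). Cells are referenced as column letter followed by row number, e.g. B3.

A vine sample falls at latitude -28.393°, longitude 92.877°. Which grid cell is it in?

Column index: ⌊(92.877 − 89.843) / 0.559⌋ = ⌊5.428⌋ = 5 → column F
Row offset from origin: ⌊(-28.393 − -30.626) / 0.290⌋ = ⌊7.700⌋ = 7 → row 4 (counted from top)

F4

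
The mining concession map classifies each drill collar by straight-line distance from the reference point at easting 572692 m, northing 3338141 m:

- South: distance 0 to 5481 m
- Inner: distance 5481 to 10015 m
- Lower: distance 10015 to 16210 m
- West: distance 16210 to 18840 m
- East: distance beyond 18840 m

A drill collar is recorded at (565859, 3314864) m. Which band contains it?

Distance = √((565859−572692)² + (3314864−3338141)²) = √(46689889.000 + 541818729.000) = 24259.197 m.
18840 ≤ 24259.197 < ∞ → East.

East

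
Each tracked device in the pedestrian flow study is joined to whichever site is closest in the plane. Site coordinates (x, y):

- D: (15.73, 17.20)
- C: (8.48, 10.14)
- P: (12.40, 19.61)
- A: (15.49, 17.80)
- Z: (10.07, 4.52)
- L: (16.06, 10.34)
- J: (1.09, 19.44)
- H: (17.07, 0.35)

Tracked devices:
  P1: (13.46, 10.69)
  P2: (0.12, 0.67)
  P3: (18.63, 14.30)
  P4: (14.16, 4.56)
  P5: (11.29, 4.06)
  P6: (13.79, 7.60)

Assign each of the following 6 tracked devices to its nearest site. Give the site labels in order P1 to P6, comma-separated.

L, Z, D, Z, Z, L

P1 → L (d²=6.88)
P2 → Z (d²=113.83)
P3 → D (d²=16.82)
P4 → Z (d²=16.73)
P5 → Z (d²=1.70)
P6 → L (d²=12.66)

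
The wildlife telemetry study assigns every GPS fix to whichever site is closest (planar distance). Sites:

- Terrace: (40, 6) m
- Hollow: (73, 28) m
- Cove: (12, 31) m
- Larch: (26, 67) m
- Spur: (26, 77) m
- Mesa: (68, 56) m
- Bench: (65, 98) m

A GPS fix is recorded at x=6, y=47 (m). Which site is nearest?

Cove

Squared distances to each site:
Terrace: 2837.000; Hollow: 4850.000; Cove: 292.000; Larch: 800.000; Spur: 1300.000; Mesa: 3925.000; Bench: 6082.000.
Minimum at Cove.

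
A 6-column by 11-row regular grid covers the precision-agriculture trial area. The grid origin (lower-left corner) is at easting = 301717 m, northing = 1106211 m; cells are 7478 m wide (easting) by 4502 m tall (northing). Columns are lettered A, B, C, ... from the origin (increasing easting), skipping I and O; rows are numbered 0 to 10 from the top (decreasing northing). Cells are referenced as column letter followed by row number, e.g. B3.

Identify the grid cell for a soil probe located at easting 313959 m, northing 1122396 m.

Column index: ⌊(313959 − 301717) / 7478⌋ = ⌊1.637⌋ = 1 → column B
Row offset from origin: ⌊(1122396 − 1106211) / 4502⌋ = ⌊3.595⌋ = 3 → row 7 (counted from top)

B7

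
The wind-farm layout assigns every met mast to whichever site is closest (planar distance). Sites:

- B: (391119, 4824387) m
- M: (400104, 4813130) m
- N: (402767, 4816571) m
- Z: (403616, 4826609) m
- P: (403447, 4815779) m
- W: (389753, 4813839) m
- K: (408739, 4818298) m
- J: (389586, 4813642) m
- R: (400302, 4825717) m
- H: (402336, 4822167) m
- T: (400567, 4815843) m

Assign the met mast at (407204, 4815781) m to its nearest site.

K

Squared distances to each site:
B: 332790461.000; M: 57437801.000; N: 20311069.000; Z: 130119328.000; P: 14115053.000; W: 308308765.000; K: 8691514.000; J: 314969245.000; R: 146361700.000; H: 64478420.000; T: 44053613.000.
Minimum at K.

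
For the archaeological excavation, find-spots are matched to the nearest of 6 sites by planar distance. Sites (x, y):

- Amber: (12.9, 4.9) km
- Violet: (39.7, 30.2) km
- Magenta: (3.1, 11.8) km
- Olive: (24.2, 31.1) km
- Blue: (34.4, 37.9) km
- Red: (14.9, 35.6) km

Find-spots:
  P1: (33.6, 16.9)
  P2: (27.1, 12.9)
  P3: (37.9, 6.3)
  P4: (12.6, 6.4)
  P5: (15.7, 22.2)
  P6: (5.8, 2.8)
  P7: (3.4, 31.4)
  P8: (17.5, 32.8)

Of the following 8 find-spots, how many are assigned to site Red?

P1 → Violet
P2 → Amber
P3 → Violet
P4 → Amber
P5 → Olive
P6 → Amber
P7 → Red
P8 → Red
2 of the 8 go to Red.

2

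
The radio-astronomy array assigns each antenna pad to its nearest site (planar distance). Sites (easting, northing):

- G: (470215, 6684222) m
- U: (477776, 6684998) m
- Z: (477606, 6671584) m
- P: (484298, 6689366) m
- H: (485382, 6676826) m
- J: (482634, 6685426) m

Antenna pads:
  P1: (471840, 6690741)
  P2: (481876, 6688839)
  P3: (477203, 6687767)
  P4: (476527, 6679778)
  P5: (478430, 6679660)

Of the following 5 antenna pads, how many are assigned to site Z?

0

P1 → G
P2 → P
P3 → U
P4 → U
P5 → U
0 of the 5 go to Z.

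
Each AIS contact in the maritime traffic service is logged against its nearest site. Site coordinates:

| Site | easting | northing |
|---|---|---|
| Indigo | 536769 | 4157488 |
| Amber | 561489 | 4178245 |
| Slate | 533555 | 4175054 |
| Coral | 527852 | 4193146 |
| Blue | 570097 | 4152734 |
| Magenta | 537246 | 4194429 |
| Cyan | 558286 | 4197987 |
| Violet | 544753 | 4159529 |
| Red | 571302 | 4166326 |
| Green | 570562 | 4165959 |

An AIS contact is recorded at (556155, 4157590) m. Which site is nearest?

Squared distances to each site:
Indigo: 375827400.000; Amber: 455080581.000; Slate: 815751296.000; Coral: 2065288945.000; Blue: 217960100.000; Magenta: 1714662202.000; Cyan: 1636458770.000; Violet: 133765325.000; Red: 305749305.000; Green: 277601810.000.
Minimum at Violet.

Violet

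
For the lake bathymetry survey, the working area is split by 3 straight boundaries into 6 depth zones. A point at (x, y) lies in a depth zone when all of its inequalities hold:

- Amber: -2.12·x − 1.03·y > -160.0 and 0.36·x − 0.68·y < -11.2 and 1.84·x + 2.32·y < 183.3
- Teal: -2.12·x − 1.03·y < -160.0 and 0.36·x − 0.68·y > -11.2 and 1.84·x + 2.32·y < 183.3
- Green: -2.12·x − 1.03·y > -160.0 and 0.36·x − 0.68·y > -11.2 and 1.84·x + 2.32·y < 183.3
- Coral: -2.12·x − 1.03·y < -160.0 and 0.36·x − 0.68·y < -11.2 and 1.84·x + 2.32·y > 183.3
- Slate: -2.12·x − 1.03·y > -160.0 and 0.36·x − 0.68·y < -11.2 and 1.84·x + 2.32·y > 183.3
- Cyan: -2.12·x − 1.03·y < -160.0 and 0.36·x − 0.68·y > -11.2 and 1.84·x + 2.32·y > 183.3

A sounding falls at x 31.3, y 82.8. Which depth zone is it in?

Slate

-2.12·31.3 − 1.03·82.8 = -151.640, which is > -160.0
0.36·31.3 − 0.68·82.8 = -45.036, which is < -11.2
1.84·31.3 + 2.32·82.8 = 249.688, which is > 183.3
This sign pattern matches Slate.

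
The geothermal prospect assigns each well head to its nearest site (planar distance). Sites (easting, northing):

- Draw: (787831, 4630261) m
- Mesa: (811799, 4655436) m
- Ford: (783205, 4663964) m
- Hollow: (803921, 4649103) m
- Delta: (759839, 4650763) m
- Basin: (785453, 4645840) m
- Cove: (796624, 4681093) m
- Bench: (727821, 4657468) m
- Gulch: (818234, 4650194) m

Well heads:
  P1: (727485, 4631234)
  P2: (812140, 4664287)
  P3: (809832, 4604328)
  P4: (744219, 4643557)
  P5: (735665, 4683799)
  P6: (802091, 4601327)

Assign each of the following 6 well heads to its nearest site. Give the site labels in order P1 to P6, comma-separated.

Bench, Mesa, Draw, Delta, Bench, Draw

P1 → Bench (d²=688335652.00)
P2 → Mesa (d²=78456482.00)
P3 → Draw (d²=1156564490.00)
P4 → Delta (d²=295910836.00)
P5 → Bench (d²=754849897.00)
P6 → Draw (d²=1040523956.00)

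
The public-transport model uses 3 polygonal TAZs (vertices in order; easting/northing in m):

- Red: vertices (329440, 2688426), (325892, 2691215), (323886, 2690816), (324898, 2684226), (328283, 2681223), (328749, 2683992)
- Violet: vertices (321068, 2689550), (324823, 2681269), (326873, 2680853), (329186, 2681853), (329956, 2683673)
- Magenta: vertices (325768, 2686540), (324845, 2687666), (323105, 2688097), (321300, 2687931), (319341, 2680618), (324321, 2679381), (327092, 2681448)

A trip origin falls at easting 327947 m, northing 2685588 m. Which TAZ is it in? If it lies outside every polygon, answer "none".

Cast a ray rightward from (327947, 2685588). For each polygon, the edges (by vertex number in listed order) whose endpoints lie on opposite sides of northing = 2685588, where each meets that height, and whether that is right or left of the point:
Red: 3–4 at easting≈324688.8 (left), 6–1 at easting≈328997.7 (right) → 1 crossing.
Violet: 1–2 at easting≈322864.6 (left), 5–1 at easting≈327059.9 (left) → 0 crossings.
Magenta: 4–5 at easting≈320672.4 (left), 7–1 at easting≈326015.5 (left) → 0 crossings.
Only Red has an odd count, so the point is inside Red.

Red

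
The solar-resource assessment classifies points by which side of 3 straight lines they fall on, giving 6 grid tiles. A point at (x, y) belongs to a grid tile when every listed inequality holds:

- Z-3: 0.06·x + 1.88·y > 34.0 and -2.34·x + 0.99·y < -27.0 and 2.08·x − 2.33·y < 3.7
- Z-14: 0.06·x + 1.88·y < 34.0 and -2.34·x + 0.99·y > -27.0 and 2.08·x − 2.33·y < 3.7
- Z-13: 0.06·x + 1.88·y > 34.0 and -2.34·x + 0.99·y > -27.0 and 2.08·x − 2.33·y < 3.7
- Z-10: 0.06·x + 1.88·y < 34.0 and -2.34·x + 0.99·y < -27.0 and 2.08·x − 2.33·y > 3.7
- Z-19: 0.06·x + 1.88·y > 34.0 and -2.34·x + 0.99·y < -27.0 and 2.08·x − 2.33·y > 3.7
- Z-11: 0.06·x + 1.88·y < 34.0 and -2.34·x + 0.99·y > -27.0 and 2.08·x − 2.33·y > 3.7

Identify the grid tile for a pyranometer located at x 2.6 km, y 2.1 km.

0.06·2.6 + 1.88·2.1 = 4.104, which is < 34.0
-2.34·2.6 + 0.99·2.1 = -4.005, which is > -27.0
2.08·2.6 − 2.33·2.1 = 0.515, which is < 3.7
This sign pattern matches Z-14.

Z-14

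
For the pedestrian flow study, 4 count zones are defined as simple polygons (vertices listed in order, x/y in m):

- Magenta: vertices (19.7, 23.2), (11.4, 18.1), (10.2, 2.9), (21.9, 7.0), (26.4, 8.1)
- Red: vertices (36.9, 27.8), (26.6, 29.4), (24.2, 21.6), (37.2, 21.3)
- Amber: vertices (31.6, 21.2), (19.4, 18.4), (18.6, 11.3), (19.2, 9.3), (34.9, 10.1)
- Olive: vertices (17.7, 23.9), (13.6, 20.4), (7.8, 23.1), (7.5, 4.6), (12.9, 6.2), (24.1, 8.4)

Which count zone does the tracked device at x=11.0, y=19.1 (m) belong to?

Olive

Cast a ray rightward from (11.0, 19.1). For each polygon, the edges (by vertex number in listed order) whose endpoints lie on opposite sides of y = 19.1, where each meets that height, and whether that is right or left of the point:
Magenta: 1–2 at x≈13.03 (right), 5–1 at x≈21.52 (right) → 2 crossings.
Red: no edge straddles that height → 0 crossings.
Amber: 1–2 at x≈22.45 (right), 5–1 at x≈32.22 (right) → 2 crossings.
Olive: 3–4 at x≈7.74 (left), 6–1 at x≈19.68 (right) → 1 crossing.
Only Olive has an odd count, so the point is inside Olive.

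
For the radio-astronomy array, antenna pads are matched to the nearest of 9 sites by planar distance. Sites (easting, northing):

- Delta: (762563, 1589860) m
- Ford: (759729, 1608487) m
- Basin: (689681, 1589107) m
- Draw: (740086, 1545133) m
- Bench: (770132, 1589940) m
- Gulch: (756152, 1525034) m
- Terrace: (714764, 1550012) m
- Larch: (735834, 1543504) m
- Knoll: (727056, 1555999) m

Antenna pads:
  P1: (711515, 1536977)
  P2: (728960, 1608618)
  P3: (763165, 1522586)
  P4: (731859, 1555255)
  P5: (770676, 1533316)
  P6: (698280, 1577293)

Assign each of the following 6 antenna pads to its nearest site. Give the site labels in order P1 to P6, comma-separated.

Terrace, Ford, Gulch, Knoll, Gulch, Basin

P1 → Terrace (d²=180467226.00)
P2 → Ford (d²=946748522.00)
P3 → Gulch (d²=55174873.00)
P4 → Knoll (d²=23622345.00)
P5 → Gulch (d²=279538100.00)
P6 → Basin (d²=213513397.00)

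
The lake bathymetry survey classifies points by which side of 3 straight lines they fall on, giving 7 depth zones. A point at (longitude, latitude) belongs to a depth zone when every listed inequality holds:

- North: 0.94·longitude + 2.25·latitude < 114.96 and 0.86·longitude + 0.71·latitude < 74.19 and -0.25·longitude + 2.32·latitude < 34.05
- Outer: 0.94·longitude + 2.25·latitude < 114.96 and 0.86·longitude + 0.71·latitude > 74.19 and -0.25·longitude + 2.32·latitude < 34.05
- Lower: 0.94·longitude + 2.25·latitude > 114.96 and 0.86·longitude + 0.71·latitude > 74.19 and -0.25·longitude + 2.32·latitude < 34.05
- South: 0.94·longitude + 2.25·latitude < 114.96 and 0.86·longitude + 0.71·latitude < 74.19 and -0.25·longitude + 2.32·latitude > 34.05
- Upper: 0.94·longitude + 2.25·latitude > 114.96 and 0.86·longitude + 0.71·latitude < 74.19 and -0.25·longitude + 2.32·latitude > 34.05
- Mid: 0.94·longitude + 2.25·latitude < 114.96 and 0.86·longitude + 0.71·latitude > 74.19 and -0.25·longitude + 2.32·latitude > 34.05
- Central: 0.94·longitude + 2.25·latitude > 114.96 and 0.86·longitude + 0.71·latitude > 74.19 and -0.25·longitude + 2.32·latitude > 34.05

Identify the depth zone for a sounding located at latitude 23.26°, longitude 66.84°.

Upper

0.94·66.84 + 2.25·23.26 = 115.165, which is > 114.96
0.86·66.84 + 0.71·23.26 = 73.997, which is < 74.19
-0.25·66.84 + 2.32·23.26 = 37.253, which is > 34.05
This sign pattern matches Upper.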